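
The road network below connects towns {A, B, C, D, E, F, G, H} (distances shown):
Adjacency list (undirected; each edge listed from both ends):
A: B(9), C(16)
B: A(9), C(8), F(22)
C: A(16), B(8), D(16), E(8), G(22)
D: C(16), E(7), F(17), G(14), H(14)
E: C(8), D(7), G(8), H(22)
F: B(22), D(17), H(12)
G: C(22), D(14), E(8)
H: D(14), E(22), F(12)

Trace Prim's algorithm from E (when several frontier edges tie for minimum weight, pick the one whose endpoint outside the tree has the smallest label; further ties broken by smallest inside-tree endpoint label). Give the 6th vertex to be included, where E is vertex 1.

Prim, starting at E.
Step 1: cheapest edge leaving the tree is D–E (7); add D.
Step 2: cheapest edge leaving the tree is C–E (8); add C.
Step 3: cheapest edge leaving the tree is B–C (8); add B.
Step 4: cheapest edge leaving the tree is E–G (8); add G.
Step 5: cheapest edge leaving the tree is A–B (9); add A.
Step 6: cheapest edge leaving the tree is D–H (14); add H.
Step 7: cheapest edge leaving the tree is F–H (12); add F.
Vertex order: E, D, C, B, G, A, H, F. The 6th vertex is A.

A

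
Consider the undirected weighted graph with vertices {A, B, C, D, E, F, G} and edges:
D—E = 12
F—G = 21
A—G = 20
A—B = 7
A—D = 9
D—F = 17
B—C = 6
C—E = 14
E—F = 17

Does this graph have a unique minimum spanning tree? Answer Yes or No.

No

Sort edges by weight, then run Kruskal:
B—C (6): add. Components now {A} {B,C} {D} {E} {F} {G}
A—B (7): add. Components now {A,B,C} {D} {E} {F} {G}
A—D (9): add. Components now {A,B,C,D} {E} {F} {G}
D—E (12): add. Components now {A,B,C,D,E} {F} {G}
C—E (14): skip — C and E already connected.
D—F (17): add. Components now {A,B,C,D,E,F} {G}
E—F (17): skip — E and F already connected.
A—G (20): add. Components now {A,B,C,D,E,F,G}
Non-tree edge E—F has weight 17, equal to the heaviest edge on its tree cycle — swapping gives another MST of the same weight. Not unique.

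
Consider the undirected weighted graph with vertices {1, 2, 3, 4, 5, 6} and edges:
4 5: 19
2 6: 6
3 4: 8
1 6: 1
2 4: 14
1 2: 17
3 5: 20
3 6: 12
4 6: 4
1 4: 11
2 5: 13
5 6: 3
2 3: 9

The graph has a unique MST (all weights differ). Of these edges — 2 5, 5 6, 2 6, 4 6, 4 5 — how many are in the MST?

Sort edges by weight, then run Kruskal:
1 6 (1): add — endpoints in different components.
5 6 (3): add — endpoints in different components.
4 6 (4): add — endpoints in different components.
2 6 (6): add — endpoints in different components.
3 4 (8): add — endpoints in different components.
MST edge set: {1 6, 5 6, 4 6, 2 6, 3 4}.
Of the listed edges, {5 6, 2 6, 4 6} are in the MST → 3.

3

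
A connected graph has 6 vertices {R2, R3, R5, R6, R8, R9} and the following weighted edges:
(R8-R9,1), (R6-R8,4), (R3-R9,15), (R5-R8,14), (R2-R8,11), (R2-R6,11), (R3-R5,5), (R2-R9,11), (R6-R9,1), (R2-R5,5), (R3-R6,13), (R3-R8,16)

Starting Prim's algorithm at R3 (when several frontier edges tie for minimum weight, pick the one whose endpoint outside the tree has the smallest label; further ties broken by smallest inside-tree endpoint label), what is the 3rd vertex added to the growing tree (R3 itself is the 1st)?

Prim, starting at R3.
Step 1: frontier [R3-R5 5, R3-R6 13, R3-R9 15, R3-R8 16] → take R3-R5 (5); add R5.
Step 2: frontier [R3-R6 13, R3-R9 15, R3-R8 16, R2-R5 5, R5-R8 14] → take R2-R5 (5); add R2.
Step 3: frontier [R2-R6 11, R2-R8 11, R2-R9 11, R3-R6 13, R3-R9 15, R3-R8 16, R5-R8 14] → take R2-R6 (11); add R6.
Step 4: frontier [R2-R8 11, R2-R9 11, R3-R9 15, R3-R8 16, R5-R8 14, R6-R9 1, R6-R8 4] → take R6-R9 (1); add R9.
Step 5: frontier [R2-R8 11, R3-R8 16, R5-R8 14, R6-R8 4, R8-R9 1] → take R8-R9 (1); add R8.
Vertex order: R3, R5, R2, R6, R9, R8. The 3rd vertex is R2.

R2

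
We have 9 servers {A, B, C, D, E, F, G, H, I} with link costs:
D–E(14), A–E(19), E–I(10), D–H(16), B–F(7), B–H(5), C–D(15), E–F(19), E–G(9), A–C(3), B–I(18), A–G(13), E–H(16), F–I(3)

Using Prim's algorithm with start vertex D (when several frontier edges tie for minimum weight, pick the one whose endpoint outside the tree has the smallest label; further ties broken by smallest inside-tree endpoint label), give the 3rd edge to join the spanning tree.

Prim, starting at D.
Step 1: cheapest edge leaving the tree is D–E (14); add E.
Step 2: cheapest edge leaving the tree is E–G (9); add G.
Step 3: cheapest edge leaving the tree is E–I (10); add I.
Step 4: cheapest edge leaving the tree is F–I (3); add F.
Step 5: cheapest edge leaving the tree is B–F (7); add B.
Step 6: cheapest edge leaving the tree is B–H (5); add H.
Step 7: cheapest edge leaving the tree is A–G (13); add A.
Step 8: cheapest edge leaving the tree is A–C (3); add C.
The 3rd edge added is E–I.

E-I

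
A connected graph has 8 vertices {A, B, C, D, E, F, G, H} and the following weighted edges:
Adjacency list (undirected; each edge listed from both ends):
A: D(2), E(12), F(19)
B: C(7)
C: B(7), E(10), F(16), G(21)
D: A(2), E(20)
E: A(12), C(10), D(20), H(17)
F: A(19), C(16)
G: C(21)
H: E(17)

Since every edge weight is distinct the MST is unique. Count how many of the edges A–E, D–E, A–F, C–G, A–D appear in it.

3

Kruskal's algorithm — process edges by increasing weight (ties by edge label):
A–D (2): add — endpoints in different components.
B–C (7): add — endpoints in different components.
C–E (10): add — endpoints in different components.
A–E (12): add — endpoints in different components.
C–F (16): add — endpoints in different components.
E–H (17): add — endpoints in different components.
A–F (19): skip — A and F already connected.
D–E (20): skip — D and E already connected.
C–G (21): add — endpoints in different components.
MST edge set: {A–D, B–C, C–E, A–E, C–F, E–H, C–G}.
Of the listed edges, {A–E, C–G, A–D} are in the MST → 3.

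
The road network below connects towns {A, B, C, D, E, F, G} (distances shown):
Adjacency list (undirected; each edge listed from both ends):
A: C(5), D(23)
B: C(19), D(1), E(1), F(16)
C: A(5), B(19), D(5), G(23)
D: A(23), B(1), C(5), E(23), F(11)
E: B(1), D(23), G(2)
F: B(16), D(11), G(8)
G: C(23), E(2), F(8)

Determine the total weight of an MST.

Prim, starting at A.
Step 1: cheapest edge leaving the tree is A C (5); add C.
Step 2: cheapest edge leaving the tree is C D (5); add D.
Step 3: cheapest edge leaving the tree is B D (1); add B.
Step 4: cheapest edge leaving the tree is B E (1); add E.
Step 5: cheapest edge leaving the tree is E G (2); add G.
Step 6: cheapest edge leaving the tree is F G (8); add F.
MST edges: A C, C D, B D, B E, E G, F G; total weight 5+5+1+1+2+8 = 22.

22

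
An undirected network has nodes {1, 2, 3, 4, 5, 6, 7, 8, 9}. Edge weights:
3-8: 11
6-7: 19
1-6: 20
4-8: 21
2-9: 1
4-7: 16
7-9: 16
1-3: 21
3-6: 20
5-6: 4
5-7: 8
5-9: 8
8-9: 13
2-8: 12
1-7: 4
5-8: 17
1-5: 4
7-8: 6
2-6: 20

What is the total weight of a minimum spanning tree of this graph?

Prim, starting at 1.
Step 1: cheapest edge leaving the tree is 1-5 (4); add 5.
Step 2: cheapest edge leaving the tree is 5-6 (4); add 6.
Step 3: cheapest edge leaving the tree is 1-7 (4); add 7.
Step 4: cheapest edge leaving the tree is 7-8 (6); add 8.
Step 5: cheapest edge leaving the tree is 5-9 (8); add 9.
Step 6: cheapest edge leaving the tree is 2-9 (1); add 2.
Step 7: cheapest edge leaving the tree is 3-8 (11); add 3.
Step 8: cheapest edge leaving the tree is 4-7 (16); add 4.
MST edges: 1-5, 5-6, 1-7, 7-8, 5-9, 2-9, 3-8, 4-7; total weight 4+4+4+6+8+1+11+16 = 54.

54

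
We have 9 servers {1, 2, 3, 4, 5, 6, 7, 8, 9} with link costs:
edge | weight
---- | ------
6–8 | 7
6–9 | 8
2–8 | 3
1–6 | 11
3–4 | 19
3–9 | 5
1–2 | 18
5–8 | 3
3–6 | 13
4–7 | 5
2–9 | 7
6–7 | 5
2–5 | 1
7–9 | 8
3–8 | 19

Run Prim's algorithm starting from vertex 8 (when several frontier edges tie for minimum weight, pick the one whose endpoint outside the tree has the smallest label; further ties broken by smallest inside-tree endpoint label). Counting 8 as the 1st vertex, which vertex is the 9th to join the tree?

1

Grow the tree from 8 using Prim:
Step 1: cheapest edge leaving the tree is 2–8 (3); add 2.
Step 2: cheapest edge leaving the tree is 2–5 (1); add 5.
Step 3: cheapest edge leaving the tree is 6–8 (7); add 6.
Step 4: cheapest edge leaving the tree is 6–7 (5); add 7.
Step 5: cheapest edge leaving the tree is 4–7 (5); add 4.
Step 6: cheapest edge leaving the tree is 2–9 (7); add 9.
Step 7: cheapest edge leaving the tree is 3–9 (5); add 3.
Step 8: cheapest edge leaving the tree is 1–6 (11); add 1.
Vertex order: 8, 2, 5, 6, 7, 4, 9, 3, 1. The 9th vertex is 1.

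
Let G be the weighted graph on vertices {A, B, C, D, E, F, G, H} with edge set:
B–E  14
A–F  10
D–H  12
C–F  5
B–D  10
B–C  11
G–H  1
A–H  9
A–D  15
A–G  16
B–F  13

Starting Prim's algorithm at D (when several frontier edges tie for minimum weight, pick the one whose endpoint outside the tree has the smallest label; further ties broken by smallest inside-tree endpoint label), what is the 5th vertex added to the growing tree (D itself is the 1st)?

Prim, starting at D.
Step 1: frontier [B–D 10, D–H 12, A–D 15] → take B–D (10); add B.
Step 2: frontier [B–C 11, B–F 13, B–E 14, D–H 12, A–D 15] → take B–C (11); add C.
Step 3: frontier [B–F 13, B–E 14, C–F 5, D–H 12, A–D 15] → take C–F (5); add F.
Step 4: frontier [B–E 14, D–H 12, A–D 15, A–F 10] → take A–F (10); add A.
Step 5: frontier [A–H 9, A–G 16, B–E 14, D–H 12] → take A–H (9); add H.
Step 6: frontier [A–G 16, B–E 14, G–H 1] → take G–H (1); add G.
Step 7: frontier [B–E 14] → take B–E (14); add E.
Vertex order: D, B, C, F, A, H, G, E. The 5th vertex is A.

A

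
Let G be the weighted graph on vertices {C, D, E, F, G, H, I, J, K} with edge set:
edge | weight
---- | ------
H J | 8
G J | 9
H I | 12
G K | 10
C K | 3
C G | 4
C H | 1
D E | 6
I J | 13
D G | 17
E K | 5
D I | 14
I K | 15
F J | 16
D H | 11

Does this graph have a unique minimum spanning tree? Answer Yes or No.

Yes

Sort edges by weight, then run Kruskal:
C H (1): add — endpoints in different components.
C K (3): add — endpoints in different components.
C G (4): add — endpoints in different components.
E K (5): add — endpoints in different components.
D E (6): add — endpoints in different components.
H J (8): add — endpoints in different components.
G J (9): skip — G and J already connected.
G K (10): skip — G and K already connected.
D H (11): skip — D and H already connected.
H I (12): add — endpoints in different components.
I J (13): skip — I and J already connected.
D I (14): skip — D and I already connected.
I K (15): skip — I and K already connected.
F J (16): add — endpoints in different components.
Every non-tree edge has weight strictly greater than the heaviest edge on the tree path between its endpoints, so the MST is unique.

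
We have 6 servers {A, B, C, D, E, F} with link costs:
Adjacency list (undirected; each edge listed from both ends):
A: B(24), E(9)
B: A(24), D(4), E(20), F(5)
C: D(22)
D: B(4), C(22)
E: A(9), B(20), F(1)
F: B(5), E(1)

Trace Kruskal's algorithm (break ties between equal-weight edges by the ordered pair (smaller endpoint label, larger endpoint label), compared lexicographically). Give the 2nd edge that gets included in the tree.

B-D

Sort edges by weight, then run Kruskal:
E—F (1): add — endpoints in different components.
B—D (4): add — endpoints in different components.
B—F (5): add — endpoints in different components.
A—E (9): add — endpoints in different components.
B—E (20): skip — B and E already connected.
C—D (22): add — endpoints in different components.
The 2nd edge added is B—D.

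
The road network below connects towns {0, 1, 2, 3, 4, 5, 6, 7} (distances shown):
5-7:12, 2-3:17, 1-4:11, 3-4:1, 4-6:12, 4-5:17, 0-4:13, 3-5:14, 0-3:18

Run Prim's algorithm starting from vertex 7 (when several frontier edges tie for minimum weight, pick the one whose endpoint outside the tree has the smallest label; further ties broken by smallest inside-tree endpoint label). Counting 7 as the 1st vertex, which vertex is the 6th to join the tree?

Prim's algorithm from 7:
Step 1: cheapest edge leaving the tree is 5-7 (12); add 5.
Step 2: cheapest edge leaving the tree is 3-5 (14); add 3.
Step 3: cheapest edge leaving the tree is 3-4 (1); add 4.
Step 4: cheapest edge leaving the tree is 1-4 (11); add 1.
Step 5: cheapest edge leaving the tree is 4-6 (12); add 6.
Step 6: cheapest edge leaving the tree is 0-4 (13); add 0.
Step 7: cheapest edge leaving the tree is 2-3 (17); add 2.
Vertex order: 7, 5, 3, 4, 1, 6, 0, 2. The 6th vertex is 6.

6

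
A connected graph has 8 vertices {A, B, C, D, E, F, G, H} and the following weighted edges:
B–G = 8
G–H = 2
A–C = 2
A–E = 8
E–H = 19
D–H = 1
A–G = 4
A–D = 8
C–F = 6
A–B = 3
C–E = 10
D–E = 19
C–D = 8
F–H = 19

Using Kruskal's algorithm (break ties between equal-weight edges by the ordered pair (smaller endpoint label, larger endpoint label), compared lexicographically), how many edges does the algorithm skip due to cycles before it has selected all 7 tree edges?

Kruskal: consider edges lightest-first.
D–H (1): add — endpoints in different components.
A–C (2): add — endpoints in different components.
G–H (2): add — endpoints in different components.
A–B (3): add — endpoints in different components.
A–G (4): add — endpoints in different components.
C–F (6): add — endpoints in different components.
A–D (8): skip — A and D already connected.
A–E (8): add — endpoints in different components.
Edges rejected before the tree was complete: 1.

1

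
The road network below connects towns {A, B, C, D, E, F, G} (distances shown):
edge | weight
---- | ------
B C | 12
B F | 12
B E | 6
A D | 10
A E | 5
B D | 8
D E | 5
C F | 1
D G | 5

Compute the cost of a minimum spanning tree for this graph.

34

Prim's algorithm from F:
Step 1: frontier [C F 1, B F 12] → take C F (1); add C.
Step 2: frontier [B C 12, B F 12] → take B C (12); add B.
Step 3: frontier [B E 6, B D 8] → take B E (6); add E.
Step 4: frontier [B D 8, A E 5, D E 5] → take A E (5); add A.
Step 5: frontier [A D 10, B D 8, D E 5] → take D E (5); add D.
Step 6: frontier [D G 5] → take D G (5); add G.
MST edges: C F, B C, B E, A E, D E, D G; total weight 1+12+6+5+5+5 = 34.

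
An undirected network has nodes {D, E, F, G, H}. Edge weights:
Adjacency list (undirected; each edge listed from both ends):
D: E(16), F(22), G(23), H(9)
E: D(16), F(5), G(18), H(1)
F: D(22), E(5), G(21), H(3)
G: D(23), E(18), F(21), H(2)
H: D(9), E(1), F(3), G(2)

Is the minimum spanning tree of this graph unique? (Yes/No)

Sort edges by weight, then run Kruskal:
E–H (1): add. Components now {D} {E,H} {F} {G}
G–H (2): add. Components now {D} {E,G,H} {F}
F–H (3): add. Components now {D} {E,F,G,H}
E–F (5): skip — E and F already connected.
D–H (9): add. Components now {D,E,F,G,H}
Every non-tree edge has weight strictly greater than the heaviest edge on the tree path between its endpoints, so the MST is unique.

Yes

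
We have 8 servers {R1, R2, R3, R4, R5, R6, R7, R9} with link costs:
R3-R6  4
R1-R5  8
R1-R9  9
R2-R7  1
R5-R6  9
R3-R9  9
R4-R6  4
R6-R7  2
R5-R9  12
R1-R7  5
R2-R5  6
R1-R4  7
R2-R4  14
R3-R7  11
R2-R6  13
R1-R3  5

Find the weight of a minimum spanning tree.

Kruskal's algorithm — process edges by increasing weight (ties by edge label):
R2-R7 (1): add — endpoints in different components.
R6-R7 (2): add — endpoints in different components.
R3-R6 (4): add — endpoints in different components.
R4-R6 (4): add — endpoints in different components.
R1-R3 (5): add — endpoints in different components.
R1-R7 (5): skip — R7 and R1 already connected.
R2-R5 (6): add — endpoints in different components.
R1-R4 (7): skip — R4 and R1 already connected.
R1-R5 (8): skip — R5 and R1 already connected.
R1-R9 (9): add — endpoints in different components.
MST edges: R2-R7, R6-R7, R3-R6, R4-R6, R1-R3, R2-R5, R1-R9; total weight 1+2+4+4+5+6+9 = 31.

31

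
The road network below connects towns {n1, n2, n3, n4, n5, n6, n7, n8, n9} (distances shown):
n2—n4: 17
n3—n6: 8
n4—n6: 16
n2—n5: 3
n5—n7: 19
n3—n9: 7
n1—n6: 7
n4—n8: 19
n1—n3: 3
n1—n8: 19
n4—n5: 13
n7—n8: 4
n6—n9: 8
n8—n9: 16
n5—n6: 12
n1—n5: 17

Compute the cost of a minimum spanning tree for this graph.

65

Prim, starting at n5.
Step 1: cheapest edge leaving the tree is n2—n5 (3); add n2.
Step 2: cheapest edge leaving the tree is n5—n6 (12); add n6.
Step 3: cheapest edge leaving the tree is n1—n6 (7); add n1.
Step 4: cheapest edge leaving the tree is n1—n3 (3); add n3.
Step 5: cheapest edge leaving the tree is n3—n9 (7); add n9.
Step 6: cheapest edge leaving the tree is n4—n5 (13); add n4.
Step 7: cheapest edge leaving the tree is n8—n9 (16); add n8.
Step 8: cheapest edge leaving the tree is n7—n8 (4); add n7.
MST edges: n2—n5, n5—n6, n1—n6, n1—n3, n3—n9, n4—n5, n8—n9, n7—n8; total weight 3+12+7+3+7+13+16+4 = 65.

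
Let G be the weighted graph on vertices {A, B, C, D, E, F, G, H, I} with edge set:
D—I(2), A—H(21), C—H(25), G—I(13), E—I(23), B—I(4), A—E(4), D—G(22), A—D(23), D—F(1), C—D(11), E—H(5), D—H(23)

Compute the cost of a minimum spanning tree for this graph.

Kruskal: consider edges lightest-first.
D—F (1): add — endpoints in different components.
D—I (2): add — endpoints in different components.
A—E (4): add — endpoints in different components.
B—I (4): add — endpoints in different components.
E—H (5): add — endpoints in different components.
C—D (11): add — endpoints in different components.
G—I (13): add — endpoints in different components.
A—H (21): skip — A and H already connected.
D—G (22): skip — D and G already connected.
A—D (23): add — endpoints in different components.
MST edges: D—F, D—I, A—E, B—I, E—H, C—D, G—I, A—D; total weight 1+2+4+4+5+11+13+23 = 63.

63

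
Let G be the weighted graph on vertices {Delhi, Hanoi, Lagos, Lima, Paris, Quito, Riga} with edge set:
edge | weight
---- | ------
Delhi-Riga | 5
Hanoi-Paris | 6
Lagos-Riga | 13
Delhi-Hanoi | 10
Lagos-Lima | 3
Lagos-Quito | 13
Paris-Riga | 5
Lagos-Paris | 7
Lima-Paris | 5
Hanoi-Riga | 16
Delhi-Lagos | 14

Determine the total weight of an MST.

Grow the tree from Quito using Prim:
Step 1: frontier [Lagos-Quito 13] → take Lagos-Quito (13); add Lagos.
Step 2: frontier [Lagos-Lima 3, Lagos-Paris 7, Lagos-Riga 13, Delhi-Lagos 14] → take Lagos-Lima (3); add Lima.
Step 3: frontier [Lagos-Paris 7, Lagos-Riga 13, Delhi-Lagos 14, Lima-Paris 5] → take Lima-Paris (5); add Paris.
Step 4: frontier [Lagos-Riga 13, Delhi-Lagos 14, Paris-Riga 5, Hanoi-Paris 6] → take Paris-Riga (5); add Riga.
Step 5: frontier [Delhi-Lagos 14, Hanoi-Paris 6, Delhi-Riga 5, Hanoi-Riga 16] → take Delhi-Riga (5); add Delhi.
Step 6: frontier [Delhi-Hanoi 10, Hanoi-Paris 6, Hanoi-Riga 16] → take Hanoi-Paris (6); add Hanoi.
MST edges: Lagos-Quito, Lagos-Lima, Lima-Paris, Paris-Riga, Delhi-Riga, Hanoi-Paris; total weight 13+3+5+5+5+6 = 37.

37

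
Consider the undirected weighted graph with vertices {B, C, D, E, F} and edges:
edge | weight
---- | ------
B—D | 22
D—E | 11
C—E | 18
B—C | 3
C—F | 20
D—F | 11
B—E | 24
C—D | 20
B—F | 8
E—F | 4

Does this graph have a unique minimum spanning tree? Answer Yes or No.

No

Kruskal's algorithm — process edges by increasing weight (ties by edge label):
B—C (3): add — endpoints in different components.
E—F (4): add — endpoints in different components.
B—F (8): add — endpoints in different components.
D—E (11): add — endpoints in different components.
Non-tree edge D—F has weight 11, equal to the heaviest edge on its tree cycle — swapping gives another MST of the same weight. Not unique.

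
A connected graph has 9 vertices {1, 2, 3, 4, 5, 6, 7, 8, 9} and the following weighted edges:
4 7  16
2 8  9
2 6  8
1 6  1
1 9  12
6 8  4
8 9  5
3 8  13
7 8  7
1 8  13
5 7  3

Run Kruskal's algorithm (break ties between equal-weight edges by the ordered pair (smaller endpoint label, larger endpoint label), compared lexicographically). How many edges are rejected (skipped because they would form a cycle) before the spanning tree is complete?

3

Kruskal: consider edges lightest-first.
1 6 (1): add — endpoints in different components.
5 7 (3): add — endpoints in different components.
6 8 (4): add — endpoints in different components.
8 9 (5): add — endpoints in different components.
7 8 (7): add — endpoints in different components.
2 6 (8): add — endpoints in different components.
2 8 (9): skip — 2 and 8 already connected.
1 9 (12): skip — 1 and 9 already connected.
1 8 (13): skip — 1 and 8 already connected.
3 8 (13): add — endpoints in different components.
4 7 (16): add — endpoints in different components.
Edges rejected before the tree was complete: 3.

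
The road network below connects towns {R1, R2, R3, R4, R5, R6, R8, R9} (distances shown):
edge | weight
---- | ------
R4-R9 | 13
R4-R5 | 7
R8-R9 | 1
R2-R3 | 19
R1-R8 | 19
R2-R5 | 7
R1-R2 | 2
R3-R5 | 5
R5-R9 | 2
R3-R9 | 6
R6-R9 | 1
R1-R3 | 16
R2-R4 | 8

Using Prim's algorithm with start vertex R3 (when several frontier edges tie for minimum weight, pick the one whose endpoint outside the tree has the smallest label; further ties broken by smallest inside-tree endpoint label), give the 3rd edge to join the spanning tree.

Grow the tree from R3 using Prim:
Step 1: cheapest edge leaving the tree is R3-R5 (5); add R5.
Step 2: cheapest edge leaving the tree is R5-R9 (2); add R9.
Step 3: cheapest edge leaving the tree is R6-R9 (1); add R6.
Step 4: cheapest edge leaving the tree is R8-R9 (1); add R8.
Step 5: cheapest edge leaving the tree is R2-R5 (7); add R2.
Step 6: cheapest edge leaving the tree is R1-R2 (2); add R1.
Step 7: cheapest edge leaving the tree is R4-R5 (7); add R4.
The 3rd edge added is R6-R9.

R6-R9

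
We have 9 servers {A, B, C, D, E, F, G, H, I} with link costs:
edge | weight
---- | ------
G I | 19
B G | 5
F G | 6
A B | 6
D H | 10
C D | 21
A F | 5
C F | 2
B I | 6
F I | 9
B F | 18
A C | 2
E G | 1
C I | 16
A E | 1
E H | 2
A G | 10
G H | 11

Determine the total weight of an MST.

29

Prim's algorithm from I:
Step 1: cheapest edge leaving the tree is B I (6); add B.
Step 2: cheapest edge leaving the tree is B G (5); add G.
Step 3: cheapest edge leaving the tree is E G (1); add E.
Step 4: cheapest edge leaving the tree is A E (1); add A.
Step 5: cheapest edge leaving the tree is A C (2); add C.
Step 6: cheapest edge leaving the tree is C F (2); add F.
Step 7: cheapest edge leaving the tree is E H (2); add H.
Step 8: cheapest edge leaving the tree is D H (10); add D.
MST edges: B I, B G, E G, A E, A C, C F, E H, D H; total weight 6+5+1+1+2+2+2+10 = 29.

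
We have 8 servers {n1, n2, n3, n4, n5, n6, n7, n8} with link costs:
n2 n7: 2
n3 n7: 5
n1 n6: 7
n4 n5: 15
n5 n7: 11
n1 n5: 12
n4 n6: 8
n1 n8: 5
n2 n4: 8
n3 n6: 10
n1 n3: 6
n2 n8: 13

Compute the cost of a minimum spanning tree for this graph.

Prim, starting at n7.
Step 1: cheapest edge leaving the tree is n2 n7 (2); add n2.
Step 2: cheapest edge leaving the tree is n3 n7 (5); add n3.
Step 3: cheapest edge leaving the tree is n1 n3 (6); add n1.
Step 4: cheapest edge leaving the tree is n1 n8 (5); add n8.
Step 5: cheapest edge leaving the tree is n1 n6 (7); add n6.
Step 6: cheapest edge leaving the tree is n2 n4 (8); add n4.
Step 7: cheapest edge leaving the tree is n5 n7 (11); add n5.
MST edges: n2 n7, n3 n7, n1 n3, n1 n8, n1 n6, n2 n4, n5 n7; total weight 2+5+6+5+7+8+11 = 44.

44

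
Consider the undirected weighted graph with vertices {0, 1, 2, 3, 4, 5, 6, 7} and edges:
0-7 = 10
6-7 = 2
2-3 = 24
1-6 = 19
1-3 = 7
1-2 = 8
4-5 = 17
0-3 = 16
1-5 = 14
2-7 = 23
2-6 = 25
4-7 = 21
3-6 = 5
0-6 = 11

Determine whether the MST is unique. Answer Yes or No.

Kruskal's algorithm — process edges by increasing weight (ties by edge label):
6-7 (2): add — endpoints in different components.
3-6 (5): add — endpoints in different components.
1-3 (7): add — endpoints in different components.
1-2 (8): add — endpoints in different components.
0-7 (10): add — endpoints in different components.
0-6 (11): skip — 0 and 6 already connected.
1-5 (14): add — endpoints in different components.
0-3 (16): skip — 0 and 3 already connected.
4-5 (17): add — endpoints in different components.
Every non-tree edge has weight strictly greater than the heaviest edge on the tree path between its endpoints, so the MST is unique.

Yes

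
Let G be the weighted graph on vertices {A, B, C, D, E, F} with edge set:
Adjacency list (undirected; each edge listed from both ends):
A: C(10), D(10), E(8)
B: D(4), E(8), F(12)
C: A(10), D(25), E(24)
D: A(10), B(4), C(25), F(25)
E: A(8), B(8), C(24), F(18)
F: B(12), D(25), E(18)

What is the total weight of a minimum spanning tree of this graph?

Kruskal: consider edges lightest-first.
B–D (4): add. Components now {A} {B,D} {C} {E} {F}
A–E (8): add. Components now {A,E} {B,D} {C} {F}
B–E (8): add. Components now {A,B,D,E} {C} {F}
A–C (10): add. Components now {A,B,C,D,E} {F}
A–D (10): skip — A and D already connected.
B–F (12): add. Components now {A,B,C,D,E,F}
MST edges: B–D, A–E, B–E, A–C, B–F; total weight 4+8+8+10+12 = 42.

42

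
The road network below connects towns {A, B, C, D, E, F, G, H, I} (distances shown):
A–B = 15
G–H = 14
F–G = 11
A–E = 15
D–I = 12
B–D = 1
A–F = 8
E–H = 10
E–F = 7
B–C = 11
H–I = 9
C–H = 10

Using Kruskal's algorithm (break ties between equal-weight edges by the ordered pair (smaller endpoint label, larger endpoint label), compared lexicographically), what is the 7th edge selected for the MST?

Kruskal's algorithm — process edges by increasing weight (ties by edge label):
B–D (1): add — endpoints in different components.
E–F (7): add — endpoints in different components.
A–F (8): add — endpoints in different components.
H–I (9): add — endpoints in different components.
C–H (10): add — endpoints in different components.
E–H (10): add — endpoints in different components.
B–C (11): add — endpoints in different components.
F–G (11): add — endpoints in different components.
The 7th edge added is B–C.

B-C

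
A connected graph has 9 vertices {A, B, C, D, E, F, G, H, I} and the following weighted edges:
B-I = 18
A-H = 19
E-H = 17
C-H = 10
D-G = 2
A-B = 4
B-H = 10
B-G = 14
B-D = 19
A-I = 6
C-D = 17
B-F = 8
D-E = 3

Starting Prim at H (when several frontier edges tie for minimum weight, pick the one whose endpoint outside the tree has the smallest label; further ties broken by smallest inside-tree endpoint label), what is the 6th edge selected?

Prim's algorithm from H:
Step 1: cheapest edge leaving the tree is B-H (10); add B.
Step 2: cheapest edge leaving the tree is A-B (4); add A.
Step 3: cheapest edge leaving the tree is A-I (6); add I.
Step 4: cheapest edge leaving the tree is B-F (8); add F.
Step 5: cheapest edge leaving the tree is C-H (10); add C.
Step 6: cheapest edge leaving the tree is B-G (14); add G.
Step 7: cheapest edge leaving the tree is D-G (2); add D.
Step 8: cheapest edge leaving the tree is D-E (3); add E.
The 6th edge added is B-G.

B-G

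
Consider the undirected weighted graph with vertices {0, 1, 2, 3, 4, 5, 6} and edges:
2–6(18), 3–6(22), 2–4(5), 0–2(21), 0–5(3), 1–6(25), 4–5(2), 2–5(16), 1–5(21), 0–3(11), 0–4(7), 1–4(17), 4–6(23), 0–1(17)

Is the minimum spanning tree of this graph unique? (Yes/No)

No

Kruskal: consider edges lightest-first.
4–5 (2): add — endpoints in different components.
0–5 (3): add — endpoints in different components.
2–4 (5): add — endpoints in different components.
0–4 (7): skip — 0 and 4 already connected.
0–3 (11): add — endpoints in different components.
2–5 (16): skip — 2 and 5 already connected.
0–1 (17): add — endpoints in different components.
1–4 (17): skip — 1 and 4 already connected.
2–6 (18): add — endpoints in different components.
Non-tree edge 1–4 has weight 17, equal to the heaviest edge on its tree cycle — swapping gives another MST of the same weight. Not unique.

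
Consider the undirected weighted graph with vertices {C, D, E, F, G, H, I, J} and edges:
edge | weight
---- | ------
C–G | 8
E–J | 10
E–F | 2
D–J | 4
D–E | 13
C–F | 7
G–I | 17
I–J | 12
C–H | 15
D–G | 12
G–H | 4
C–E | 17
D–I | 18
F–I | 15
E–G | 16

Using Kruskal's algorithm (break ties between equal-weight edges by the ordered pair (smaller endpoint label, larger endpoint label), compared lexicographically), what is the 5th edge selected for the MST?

Kruskal: consider edges lightest-first.
E–F (2): add — endpoints in different components.
D–J (4): add — endpoints in different components.
G–H (4): add — endpoints in different components.
C–F (7): add — endpoints in different components.
C–G (8): add — endpoints in different components.
E–J (10): add — endpoints in different components.
D–G (12): skip — D and G already connected.
I–J (12): add — endpoints in different components.
The 5th edge added is C–G.

C-G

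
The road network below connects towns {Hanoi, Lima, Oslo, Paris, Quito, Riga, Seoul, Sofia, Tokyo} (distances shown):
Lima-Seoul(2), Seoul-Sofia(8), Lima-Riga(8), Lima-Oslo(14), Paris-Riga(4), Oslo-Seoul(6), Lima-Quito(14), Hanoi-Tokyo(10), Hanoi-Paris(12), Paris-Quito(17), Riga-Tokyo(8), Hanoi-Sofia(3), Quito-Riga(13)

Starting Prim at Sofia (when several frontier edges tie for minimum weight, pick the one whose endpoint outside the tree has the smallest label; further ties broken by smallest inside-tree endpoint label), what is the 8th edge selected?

Quito-Riga

Grow the tree from Sofia using Prim:
Step 1: cheapest edge leaving the tree is Hanoi-Sofia (3); add Hanoi.
Step 2: cheapest edge leaving the tree is Seoul-Sofia (8); add Seoul.
Step 3: cheapest edge leaving the tree is Lima-Seoul (2); add Lima.
Step 4: cheapest edge leaving the tree is Oslo-Seoul (6); add Oslo.
Step 5: cheapest edge leaving the tree is Lima-Riga (8); add Riga.
Step 6: cheapest edge leaving the tree is Paris-Riga (4); add Paris.
Step 7: cheapest edge leaving the tree is Riga-Tokyo (8); add Tokyo.
Step 8: cheapest edge leaving the tree is Quito-Riga (13); add Quito.
The 8th edge added is Quito-Riga.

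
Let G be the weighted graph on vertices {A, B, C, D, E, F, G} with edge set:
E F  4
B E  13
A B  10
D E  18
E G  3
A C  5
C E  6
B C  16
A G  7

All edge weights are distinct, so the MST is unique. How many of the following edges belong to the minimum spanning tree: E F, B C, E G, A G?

2

Kruskal's algorithm — process edges by increasing weight (ties by edge label):
E G (3): add — endpoints in different components.
E F (4): add — endpoints in different components.
A C (5): add — endpoints in different components.
C E (6): add — endpoints in different components.
A G (7): skip — A and G already connected.
A B (10): add — endpoints in different components.
B E (13): skip — B and E already connected.
B C (16): skip — B and C already connected.
D E (18): add — endpoints in different components.
MST edge set: {E G, E F, A C, C E, A B, D E}.
Of the listed edges, {E F, E G} are in the MST → 2.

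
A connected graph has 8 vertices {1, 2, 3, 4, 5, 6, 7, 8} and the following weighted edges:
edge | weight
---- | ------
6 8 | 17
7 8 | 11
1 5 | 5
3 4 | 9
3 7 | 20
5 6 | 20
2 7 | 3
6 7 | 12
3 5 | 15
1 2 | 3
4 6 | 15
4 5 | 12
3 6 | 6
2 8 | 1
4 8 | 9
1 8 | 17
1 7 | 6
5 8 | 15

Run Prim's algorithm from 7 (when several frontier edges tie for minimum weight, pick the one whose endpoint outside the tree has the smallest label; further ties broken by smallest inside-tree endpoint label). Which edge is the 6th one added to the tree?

Prim, starting at 7.
Step 1: cheapest edge leaving the tree is 2 7 (3); add 2.
Step 2: cheapest edge leaving the tree is 2 8 (1); add 8.
Step 3: cheapest edge leaving the tree is 1 2 (3); add 1.
Step 4: cheapest edge leaving the tree is 1 5 (5); add 5.
Step 5: cheapest edge leaving the tree is 4 8 (9); add 4.
Step 6: cheapest edge leaving the tree is 3 4 (9); add 3.
Step 7: cheapest edge leaving the tree is 3 6 (6); add 6.
The 6th edge added is 3 4.

3-4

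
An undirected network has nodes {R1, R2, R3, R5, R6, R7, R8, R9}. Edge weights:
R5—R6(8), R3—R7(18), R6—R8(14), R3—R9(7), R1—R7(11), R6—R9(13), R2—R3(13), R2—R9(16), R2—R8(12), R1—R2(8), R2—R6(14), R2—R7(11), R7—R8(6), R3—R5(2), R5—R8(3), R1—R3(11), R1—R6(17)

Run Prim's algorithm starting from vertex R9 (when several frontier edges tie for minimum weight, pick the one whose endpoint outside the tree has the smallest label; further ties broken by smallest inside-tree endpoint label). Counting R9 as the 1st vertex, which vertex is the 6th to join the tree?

Prim, starting at R9.
Step 1: cheapest edge leaving the tree is R3—R9 (7); add R3.
Step 2: cheapest edge leaving the tree is R3—R5 (2); add R5.
Step 3: cheapest edge leaving the tree is R5—R8 (3); add R8.
Step 4: cheapest edge leaving the tree is R7—R8 (6); add R7.
Step 5: cheapest edge leaving the tree is R5—R6 (8); add R6.
Step 6: cheapest edge leaving the tree is R1—R3 (11); add R1.
Step 7: cheapest edge leaving the tree is R1—R2 (8); add R2.
Vertex order: R9, R3, R5, R8, R7, R6, R1, R2. The 6th vertex is R6.

R6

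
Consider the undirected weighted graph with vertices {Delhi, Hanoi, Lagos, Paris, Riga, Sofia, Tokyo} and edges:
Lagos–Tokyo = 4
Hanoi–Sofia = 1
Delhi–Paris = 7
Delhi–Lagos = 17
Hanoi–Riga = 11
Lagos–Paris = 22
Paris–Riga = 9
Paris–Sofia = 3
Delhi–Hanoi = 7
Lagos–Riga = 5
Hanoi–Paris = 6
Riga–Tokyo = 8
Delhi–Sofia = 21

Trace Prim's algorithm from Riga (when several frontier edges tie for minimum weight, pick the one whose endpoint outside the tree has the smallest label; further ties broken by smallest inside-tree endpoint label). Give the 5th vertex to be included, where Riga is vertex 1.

Sofia

Grow the tree from Riga using Prim:
Step 1: cheapest edge leaving the tree is Lagos–Riga (5); add Lagos.
Step 2: cheapest edge leaving the tree is Lagos–Tokyo (4); add Tokyo.
Step 3: cheapest edge leaving the tree is Paris–Riga (9); add Paris.
Step 4: cheapest edge leaving the tree is Paris–Sofia (3); add Sofia.
Step 5: cheapest edge leaving the tree is Hanoi–Sofia (1); add Hanoi.
Step 6: cheapest edge leaving the tree is Delhi–Hanoi (7); add Delhi.
Vertex order: Riga, Lagos, Tokyo, Paris, Sofia, Hanoi, Delhi. The 5th vertex is Sofia.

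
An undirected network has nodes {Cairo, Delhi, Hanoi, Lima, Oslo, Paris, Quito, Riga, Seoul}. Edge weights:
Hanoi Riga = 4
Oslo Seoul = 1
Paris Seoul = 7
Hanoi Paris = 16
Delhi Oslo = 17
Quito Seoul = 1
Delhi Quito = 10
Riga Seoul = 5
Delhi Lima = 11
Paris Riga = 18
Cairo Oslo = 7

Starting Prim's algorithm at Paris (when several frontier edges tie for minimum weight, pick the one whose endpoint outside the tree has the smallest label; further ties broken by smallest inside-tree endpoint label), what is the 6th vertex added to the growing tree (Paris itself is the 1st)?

Prim, starting at Paris.
Step 1: frontier [Paris Seoul 7, Hanoi Paris 16, Paris Riga 18] → take Paris Seoul (7); add Seoul.
Step 2: frontier [Hanoi Paris 16, Paris Riga 18, Oslo Seoul 1, Quito Seoul 1, Riga Seoul 5] → take Oslo Seoul (1); add Oslo.
Step 3: frontier [Cairo Oslo 7, Delhi Oslo 17, Hanoi Paris 16, Paris Riga 18, Quito Seoul 1, Riga Seoul 5] → take Quito Seoul (1); add Quito.
Step 4: frontier [Cairo Oslo 7, Delhi Oslo 17, Hanoi Paris 16, Paris Riga 18, Delhi Quito 10, Riga Seoul 5] → take Riga Seoul (5); add Riga.
Step 5: frontier [Cairo Oslo 7, Delhi Oslo 17, Hanoi Paris 16, Delhi Quito 10, Hanoi Riga 4] → take Hanoi Riga (4); add Hanoi.
Step 6: frontier [Cairo Oslo 7, Delhi Oslo 17, Delhi Quito 10] → take Cairo Oslo (7); add Cairo.
Step 7: frontier [Delhi Oslo 17, Delhi Quito 10] → take Delhi Quito (10); add Delhi.
Step 8: frontier [Delhi Lima 11] → take Delhi Lima (11); add Lima.
Vertex order: Paris, Seoul, Oslo, Quito, Riga, Hanoi, Cairo, Delhi, Lima. The 6th vertex is Hanoi.

Hanoi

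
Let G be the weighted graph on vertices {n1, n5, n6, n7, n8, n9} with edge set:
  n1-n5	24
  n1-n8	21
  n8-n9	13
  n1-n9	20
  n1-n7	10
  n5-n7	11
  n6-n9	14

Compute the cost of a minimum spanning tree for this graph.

68

Sort edges by weight, then run Kruskal:
n1-n7 (10): add. Components now {n1,n7} {n9} {n8} {n6} {n5}
n5-n7 (11): add. Components now {n1,n5,n7} {n9} {n8} {n6}
n8-n9 (13): add. Components now {n1,n5,n7} {n8,n9} {n6}
n6-n9 (14): add. Components now {n1,n5,n7} {n6,n8,n9}
n1-n9 (20): add. Components now {n1,n5,n6,n7,n8,n9}
MST edges: n1-n7, n5-n7, n8-n9, n6-n9, n1-n9; total weight 10+11+13+14+20 = 68.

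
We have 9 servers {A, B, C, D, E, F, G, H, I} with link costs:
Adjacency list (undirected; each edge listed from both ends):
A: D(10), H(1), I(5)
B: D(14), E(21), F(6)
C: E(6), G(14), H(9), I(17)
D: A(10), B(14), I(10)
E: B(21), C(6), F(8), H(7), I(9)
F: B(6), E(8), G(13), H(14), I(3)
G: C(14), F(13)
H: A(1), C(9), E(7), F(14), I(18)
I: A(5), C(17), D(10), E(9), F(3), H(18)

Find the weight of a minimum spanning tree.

Kruskal's algorithm — process edges by increasing weight (ties by edge label):
A—H (1): add — endpoints in different components.
F—I (3): add — endpoints in different components.
A—I (5): add — endpoints in different components.
B—F (6): add — endpoints in different components.
C—E (6): add — endpoints in different components.
E—H (7): add — endpoints in different components.
E—F (8): skip — E and F already connected.
C—H (9): skip — C and H already connected.
E—I (9): skip — E and I already connected.
A—D (10): add — endpoints in different components.
D—I (10): skip — D and I already connected.
F—G (13): add — endpoints in different components.
MST edges: A—H, F—I, A—I, B—F, C—E, E—H, A—D, F—G; total weight 1+3+5+6+6+7+10+13 = 51.

51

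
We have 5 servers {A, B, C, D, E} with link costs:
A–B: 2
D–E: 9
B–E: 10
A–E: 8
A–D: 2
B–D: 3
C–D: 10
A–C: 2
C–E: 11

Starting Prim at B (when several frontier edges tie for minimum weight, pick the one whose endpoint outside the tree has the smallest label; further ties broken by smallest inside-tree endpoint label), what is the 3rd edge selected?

A-D

Prim's algorithm from B:
Step 1: frontier [A–B 2, B–D 3, B–E 10] → take A–B (2); add A.
Step 2: frontier [A–C 2, A–D 2, A–E 8, B–D 3, B–E 10] → take A–C (2); add C.
Step 3: frontier [A–D 2, A–E 8, B–D 3, B–E 10, C–D 10, C–E 11] → take A–D (2); add D.
Step 4: frontier [A–E 8, B–E 10, C–E 11, D–E 9] → take A–E (8); add E.
The 3rd edge added is A–D.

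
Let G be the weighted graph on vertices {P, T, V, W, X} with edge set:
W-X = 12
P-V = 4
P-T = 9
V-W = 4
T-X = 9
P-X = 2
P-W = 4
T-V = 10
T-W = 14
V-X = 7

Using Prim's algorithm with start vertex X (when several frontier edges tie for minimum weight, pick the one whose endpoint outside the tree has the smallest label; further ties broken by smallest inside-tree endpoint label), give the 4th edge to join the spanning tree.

Grow the tree from X using Prim:
Step 1: frontier [P-X 2, V-X 7, T-X 9, W-X 12] → take P-X (2); add P.
Step 2: frontier [P-V 4, P-W 4, P-T 9, V-X 7, T-X 9, W-X 12] → take P-V (4); add V.
Step 3: frontier [P-W 4, P-T 9, V-W 4, T-V 10, T-X 9, W-X 12] → take P-W (4); add W.
Step 4: frontier [P-T 9, T-V 10, T-W 14, T-X 9] → take P-T (9); add T.
The 4th edge added is P-T.

P-T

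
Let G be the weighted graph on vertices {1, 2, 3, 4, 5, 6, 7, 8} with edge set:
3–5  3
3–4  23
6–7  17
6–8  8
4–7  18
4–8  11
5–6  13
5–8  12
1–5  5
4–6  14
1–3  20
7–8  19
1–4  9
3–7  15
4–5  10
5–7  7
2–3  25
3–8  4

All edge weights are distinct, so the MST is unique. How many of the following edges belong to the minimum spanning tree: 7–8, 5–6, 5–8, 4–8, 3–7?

Sort edges by weight, then run Kruskal:
3–5 (3): add — endpoints in different components.
3–8 (4): add — endpoints in different components.
1–5 (5): add — endpoints in different components.
5–7 (7): add — endpoints in different components.
6–8 (8): add — endpoints in different components.
1–4 (9): add — endpoints in different components.
4–5 (10): skip — 4 and 5 already connected.
4–8 (11): skip — 4 and 8 already connected.
5–8 (12): skip — 5 and 8 already connected.
5–6 (13): skip — 5 and 6 already connected.
4–6 (14): skip — 4 and 6 already connected.
3–7 (15): skip — 3 and 7 already connected.
6–7 (17): skip — 6 and 7 already connected.
4–7 (18): skip — 4 and 7 already connected.
7–8 (19): skip — 7 and 8 already connected.
1–3 (20): skip — 1 and 3 already connected.
3–4 (23): skip — 3 and 4 already connected.
2–3 (25): add — endpoints in different components.
MST edge set: {3–5, 3–8, 1–5, 5–7, 6–8, 1–4, 2–3}.
Of the listed edges, {} are in the MST → 0.

0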